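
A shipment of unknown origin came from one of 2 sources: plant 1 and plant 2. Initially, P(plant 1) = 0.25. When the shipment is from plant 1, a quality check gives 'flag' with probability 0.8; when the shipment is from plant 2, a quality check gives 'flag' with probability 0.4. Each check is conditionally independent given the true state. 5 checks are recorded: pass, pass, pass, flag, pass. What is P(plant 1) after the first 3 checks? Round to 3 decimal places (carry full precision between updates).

0.012

After 'pass': P(plant 1) = 0.2·0.2500 / (0.2·0.2500 + 0.6·0.7500) ≈ 0.1000
After 'pass': P(plant 1) = 0.2·0.1000 / (0.2·0.1000 + 0.6·0.9000) ≈ 0.0357
After 'pass': P(plant 1) = 0.2·0.0357 / (0.2·0.0357 + 0.6·0.9643) ≈ 0.0122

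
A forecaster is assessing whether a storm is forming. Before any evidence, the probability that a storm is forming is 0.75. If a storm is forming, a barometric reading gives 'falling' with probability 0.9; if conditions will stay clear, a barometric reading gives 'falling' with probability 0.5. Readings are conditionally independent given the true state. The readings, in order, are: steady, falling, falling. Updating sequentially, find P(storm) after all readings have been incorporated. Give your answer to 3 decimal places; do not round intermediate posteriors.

0.660

After 'steady': P(storm) = 0.1·0.7500 / (0.1·0.7500 + 0.5·0.2500) ≈ 0.3750
After 'falling': P(storm) = 0.9·0.3750 / (0.9·0.3750 + 0.5·0.6250) ≈ 0.5192
After 'falling': P(storm) = 0.9·0.5192 / (0.9·0.5192 + 0.5·0.4808) ≈ 0.6603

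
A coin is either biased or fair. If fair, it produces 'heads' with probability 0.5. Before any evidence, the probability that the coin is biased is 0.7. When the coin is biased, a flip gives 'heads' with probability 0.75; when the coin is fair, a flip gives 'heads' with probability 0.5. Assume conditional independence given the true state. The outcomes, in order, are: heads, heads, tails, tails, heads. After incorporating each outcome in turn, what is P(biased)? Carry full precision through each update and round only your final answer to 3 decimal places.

0.663

After 'heads': P(biased) = 0.75·0.7000 / (0.75·0.7000 + 0.5·0.3000) ≈ 0.7778
After 'heads': P(biased) = 0.75·0.7778 / (0.75·0.7778 + 0.5·0.2222) ≈ 0.8400
After 'tails': P(biased) = 0.25·0.8400 / (0.25·0.8400 + 0.5·0.1600) ≈ 0.7241
After 'tails': P(biased) = 0.25·0.7241 / (0.25·0.7241 + 0.5·0.2759) ≈ 0.5676
After 'heads': P(biased) = 0.75·0.5676 / (0.75·0.5676 + 0.5·0.4324) ≈ 0.6632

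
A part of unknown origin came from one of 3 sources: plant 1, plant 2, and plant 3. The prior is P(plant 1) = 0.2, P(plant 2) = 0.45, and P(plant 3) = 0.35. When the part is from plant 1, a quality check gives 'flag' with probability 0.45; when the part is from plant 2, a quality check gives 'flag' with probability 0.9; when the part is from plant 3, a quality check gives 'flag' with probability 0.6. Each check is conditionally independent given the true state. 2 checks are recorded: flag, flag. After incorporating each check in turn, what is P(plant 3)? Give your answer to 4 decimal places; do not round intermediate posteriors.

After 'flag': normaliser = 0.45·0.2000 + 0.9·0.4500 + 0.6·0.3500; P(plant 1) ≈ 0.1277, P(plant 2) ≈ 0.5745, P(plant 3) ≈ 0.2979
After 'flag': normaliser = 0.45·0.1277 + 0.9·0.5745 + 0.6·0.2979; P(plant 1) ≈ 0.0763, P(plant 2) ≈ 0.6864, P(plant 3) ≈ 0.2373

0.2373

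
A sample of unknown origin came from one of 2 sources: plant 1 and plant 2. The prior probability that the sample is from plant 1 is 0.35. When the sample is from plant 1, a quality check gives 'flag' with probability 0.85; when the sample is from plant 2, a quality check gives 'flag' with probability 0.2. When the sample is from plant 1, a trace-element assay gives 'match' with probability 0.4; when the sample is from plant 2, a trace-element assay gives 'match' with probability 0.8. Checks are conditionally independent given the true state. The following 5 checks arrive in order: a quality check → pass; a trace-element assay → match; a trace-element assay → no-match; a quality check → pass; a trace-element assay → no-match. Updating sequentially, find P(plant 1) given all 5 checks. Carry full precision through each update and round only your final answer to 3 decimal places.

0.078

After a quality check='pass': P(plant 1) = 0.15·0.3500 / (0.15·0.3500 + 0.8·0.6500) ≈ 0.0917
After a trace-element assay='match': P(plant 1) = 0.4·0.0917 / (0.4·0.0917 + 0.8·0.9083) ≈ 0.0481
After a trace-element assay='no-match': P(plant 1) = 0.6·0.0481 / (0.6·0.0481 + 0.2·0.9519) ≈ 0.1315
After a quality check='pass': P(plant 1) = 0.15·0.1315 / (0.15·0.1315 + 0.8·0.8685) ≈ 0.0276
After a trace-element assay='no-match': P(plant 1) = 0.6·0.0276 / (0.6·0.0276 + 0.2·0.9724) ≈ 0.0785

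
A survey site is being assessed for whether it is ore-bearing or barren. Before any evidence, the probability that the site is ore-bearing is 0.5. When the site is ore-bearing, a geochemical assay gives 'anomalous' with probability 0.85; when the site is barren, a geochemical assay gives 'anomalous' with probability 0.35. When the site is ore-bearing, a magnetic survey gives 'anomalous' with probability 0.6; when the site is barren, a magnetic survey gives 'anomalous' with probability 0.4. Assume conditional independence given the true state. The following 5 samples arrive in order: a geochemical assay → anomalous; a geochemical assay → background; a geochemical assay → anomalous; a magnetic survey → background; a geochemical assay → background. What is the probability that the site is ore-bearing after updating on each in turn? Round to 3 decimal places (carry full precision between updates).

0.173

After a geochemical assay='anomalous': P(ore) = 0.85·0.5000 / (0.85·0.5000 + 0.35·0.5000) ≈ 0.7083
After a geochemical assay='background': P(ore) = 0.15·0.7083 / (0.15·0.7083 + 0.65·0.2917) ≈ 0.3592
After a geochemical assay='anomalous': P(ore) = 0.85·0.3592 / (0.85·0.3592 + 0.35·0.6408) ≈ 0.5765
After a magnetic survey='background': P(ore) = 0.4·0.5765 / (0.4·0.5765 + 0.6·0.4235) ≈ 0.4757
After a geochemical assay='background': P(ore) = 0.15·0.4757 / (0.15·0.4757 + 0.65·0.5243) ≈ 0.1731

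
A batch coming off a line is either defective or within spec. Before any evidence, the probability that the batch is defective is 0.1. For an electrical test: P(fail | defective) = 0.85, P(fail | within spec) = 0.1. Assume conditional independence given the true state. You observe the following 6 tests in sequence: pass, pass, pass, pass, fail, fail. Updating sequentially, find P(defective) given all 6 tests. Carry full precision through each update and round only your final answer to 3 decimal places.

After 'pass': P(defective) = 0.15·0.1000 / (0.15·0.1000 + 0.9·0.9000) ≈ 0.0182
After 'pass': P(defective) = 0.15·0.0182 / (0.15·0.0182 + 0.9·0.9818) ≈ 0.0031
After 'pass': P(defective) = 0.15·0.0031 / (0.15·0.0031 + 0.9·0.9969) ≈ 0.0005
After 'pass': P(defective) = 0.15·0.0005 / (0.15·0.0005 + 0.9·0.9995) ≈ 0.0001
After 'fail': P(defective) = 0.85·0.0001 / (0.85·0.0001 + 0.1·0.9999) ≈ 0.0007
After 'fail': P(defective) = 0.85·0.0007 / (0.85·0.0007 + 0.1·0.9993) ≈ 0.0062

0.006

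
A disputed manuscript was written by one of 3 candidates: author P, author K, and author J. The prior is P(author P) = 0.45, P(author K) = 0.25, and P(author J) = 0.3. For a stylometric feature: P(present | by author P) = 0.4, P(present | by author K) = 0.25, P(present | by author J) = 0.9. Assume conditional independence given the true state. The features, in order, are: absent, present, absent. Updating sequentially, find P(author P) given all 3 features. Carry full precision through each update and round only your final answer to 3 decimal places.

0.631

Apply Bayes' rule sequentially, carrying P(author P) forward.
After 'absent': normaliser = 0.6·0.4500 + 0.75·0.2500 + 0.1·0.3000; P(author P) ≈ 0.5538, P(author K) ≈ 0.3846, P(author J) ≈ 0.0615
After 'present': normaliser = 0.4·0.5538 + 0.25·0.3846 + 0.9·0.0615; P(author P) ≈ 0.5938, P(author K) ≈ 0.2577, P(author J) ≈ 0.1485
After 'absent': normaliser = 0.6·0.5938 + 0.75·0.2577 + 0.1·0.1485; P(author P) ≈ 0.6312, P(author K) ≈ 0.3425, P(author J) ≈ 0.0263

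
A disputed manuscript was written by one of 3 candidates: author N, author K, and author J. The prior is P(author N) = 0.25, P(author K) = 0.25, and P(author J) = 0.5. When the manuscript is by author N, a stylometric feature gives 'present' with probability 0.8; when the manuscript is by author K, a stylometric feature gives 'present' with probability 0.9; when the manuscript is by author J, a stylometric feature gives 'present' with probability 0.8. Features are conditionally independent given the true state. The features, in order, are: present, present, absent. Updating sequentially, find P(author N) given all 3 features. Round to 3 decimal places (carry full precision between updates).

After 'present': normaliser = 0.8·0.2500 + 0.9·0.2500 + 0.8·0.5000; P(author N) ≈ 0.2424, P(author K) ≈ 0.2727, P(author J) ≈ 0.4848
After 'present': normaliser = 0.8·0.2424 + 0.9·0.2727 + 0.8·0.4848; P(author N) ≈ 0.2344, P(author K) ≈ 0.2967, P(author J) ≈ 0.4689
After 'absent': normaliser = 0.2·0.2344 + 0.1·0.2967 + 0.2·0.4689; P(author N) ≈ 0.2753, P(author K) ≈ 0.1742, P(author J) ≈ 0.5505

0.275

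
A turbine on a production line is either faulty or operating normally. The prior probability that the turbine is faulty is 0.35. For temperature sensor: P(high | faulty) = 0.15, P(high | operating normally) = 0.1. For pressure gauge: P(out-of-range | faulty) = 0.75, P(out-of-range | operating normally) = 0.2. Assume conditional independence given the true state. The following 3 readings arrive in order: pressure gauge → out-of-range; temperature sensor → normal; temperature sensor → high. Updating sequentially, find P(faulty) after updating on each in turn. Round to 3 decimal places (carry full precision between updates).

0.741

After pressure gauge='out-of-range': P(faulty) = 0.75·0.3500 / (0.75·0.3500 + 0.2·0.6500) ≈ 0.6688
After temperature sensor='normal': P(faulty) = 0.85·0.6688 / (0.85·0.6688 + 0.9·0.3312) ≈ 0.6560
After temperature sensor='high': P(faulty) = 0.15·0.6560 / (0.15·0.6560 + 0.1·0.3440) ≈ 0.7410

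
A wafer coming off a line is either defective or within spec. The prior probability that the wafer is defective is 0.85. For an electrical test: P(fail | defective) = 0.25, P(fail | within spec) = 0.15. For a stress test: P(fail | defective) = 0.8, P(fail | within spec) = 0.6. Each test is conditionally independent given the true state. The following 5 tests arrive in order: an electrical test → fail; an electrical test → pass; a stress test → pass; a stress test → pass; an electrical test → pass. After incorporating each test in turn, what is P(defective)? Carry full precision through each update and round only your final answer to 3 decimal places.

0.648

After an electrical test='fail': P(defective) = 0.25·0.8500 / (0.25·0.8500 + 0.15·0.1500) ≈ 0.9043
After an electrical test='pass': P(defective) = 0.75·0.9043 / (0.75·0.9043 + 0.85·0.0957) ≈ 0.8929
After a stress test='pass': P(defective) = 0.2·0.8929 / (0.2·0.8929 + 0.4·0.1071) ≈ 0.8065
After a stress test='pass': P(defective) = 0.2·0.8065 / (0.2·0.8065 + 0.4·0.1935) ≈ 0.6757
After an electrical test='pass': P(defective) = 0.75·0.6757 / (0.75·0.6757 + 0.85·0.3243) ≈ 0.6477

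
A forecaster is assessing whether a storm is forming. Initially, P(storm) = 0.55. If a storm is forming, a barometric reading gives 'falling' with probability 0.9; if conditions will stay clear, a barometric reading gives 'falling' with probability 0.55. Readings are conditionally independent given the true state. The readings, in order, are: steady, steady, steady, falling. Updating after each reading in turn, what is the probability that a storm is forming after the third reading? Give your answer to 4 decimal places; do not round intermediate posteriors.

After 'steady': P(storm) = 0.1·0.5500 / (0.1·0.5500 + 0.45·0.4500) ≈ 0.2136
After 'steady': P(storm) = 0.1·0.2136 / (0.1·0.2136 + 0.45·0.7864) ≈ 0.0569
After 'steady': P(storm) = 0.1·0.0569 / (0.1·0.0569 + 0.45·0.9431) ≈ 0.0132

0.0132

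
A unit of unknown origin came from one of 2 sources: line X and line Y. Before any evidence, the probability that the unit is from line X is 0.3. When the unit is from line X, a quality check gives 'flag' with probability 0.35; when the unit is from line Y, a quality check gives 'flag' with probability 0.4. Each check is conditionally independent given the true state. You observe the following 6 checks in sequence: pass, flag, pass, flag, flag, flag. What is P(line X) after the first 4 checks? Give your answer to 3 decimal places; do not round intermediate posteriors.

0.278

After 'pass': P(line X) = 0.65·0.3000 / (0.65·0.3000 + 0.6·0.7000) ≈ 0.3171
After 'flag': P(line X) = 0.35·0.3171 / (0.35·0.3171 + 0.4·0.6829) ≈ 0.2889
After 'pass': P(line X) = 0.65·0.2889 / (0.65·0.2889 + 0.6·0.7111) ≈ 0.3056
After 'flag': P(line X) = 0.35·0.3056 / (0.35·0.3056 + 0.4·0.6944) ≈ 0.2780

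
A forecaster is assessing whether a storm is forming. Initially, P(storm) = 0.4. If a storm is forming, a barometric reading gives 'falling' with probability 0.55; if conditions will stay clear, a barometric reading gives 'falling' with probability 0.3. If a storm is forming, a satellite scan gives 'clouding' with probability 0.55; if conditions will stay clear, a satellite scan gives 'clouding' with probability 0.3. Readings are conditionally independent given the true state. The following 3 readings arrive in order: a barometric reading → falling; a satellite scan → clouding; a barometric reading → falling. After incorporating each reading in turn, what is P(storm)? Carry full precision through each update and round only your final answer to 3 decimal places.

0.804

After a barometric reading='falling': P(storm) = 0.55·0.4000 / (0.55·0.4000 + 0.3·0.6000) ≈ 0.5500
After a satellite scan='clouding': P(storm) = 0.55·0.5500 / (0.55·0.5500 + 0.3·0.4500) ≈ 0.6914
After a barometric reading='falling': P(storm) = 0.55·0.6914 / (0.55·0.6914 + 0.3·0.3086) ≈ 0.8042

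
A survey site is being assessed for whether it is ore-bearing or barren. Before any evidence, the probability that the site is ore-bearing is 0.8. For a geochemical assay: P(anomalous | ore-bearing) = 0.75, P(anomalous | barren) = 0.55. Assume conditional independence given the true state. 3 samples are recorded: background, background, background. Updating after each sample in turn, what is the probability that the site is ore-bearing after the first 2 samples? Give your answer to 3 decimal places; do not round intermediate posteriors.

After 'background': P(ore) = 0.25·0.8000 / (0.25·0.8000 + 0.45·0.2000) ≈ 0.6897
After 'background': P(ore) = 0.25·0.6897 / (0.25·0.6897 + 0.45·0.3103) ≈ 0.5525

0.552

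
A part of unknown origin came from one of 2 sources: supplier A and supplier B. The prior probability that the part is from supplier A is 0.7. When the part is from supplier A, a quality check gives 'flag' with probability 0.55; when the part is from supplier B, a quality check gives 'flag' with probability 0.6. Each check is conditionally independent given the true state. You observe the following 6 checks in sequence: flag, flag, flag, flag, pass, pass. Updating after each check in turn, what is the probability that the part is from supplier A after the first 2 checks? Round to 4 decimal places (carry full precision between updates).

After 'flag': P(supplier A) = 0.55·0.7000 / (0.55·0.7000 + 0.6·0.3000) ≈ 0.6814
After 'flag': P(supplier A) = 0.55·0.6814 / (0.55·0.6814 + 0.6·0.3186) ≈ 0.6622

0.6622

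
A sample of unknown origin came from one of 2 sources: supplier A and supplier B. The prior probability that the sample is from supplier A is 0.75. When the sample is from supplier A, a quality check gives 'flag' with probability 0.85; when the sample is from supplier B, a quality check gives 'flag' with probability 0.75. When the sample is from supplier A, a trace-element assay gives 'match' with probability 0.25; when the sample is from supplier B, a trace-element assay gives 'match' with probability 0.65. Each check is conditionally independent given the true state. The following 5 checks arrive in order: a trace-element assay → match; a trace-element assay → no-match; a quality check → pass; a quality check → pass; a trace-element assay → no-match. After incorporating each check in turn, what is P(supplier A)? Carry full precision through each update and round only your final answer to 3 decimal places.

0.656

After a trace-element assay='match': P(supplier A) = 0.25·0.7500 / (0.25·0.7500 + 0.65·0.2500) ≈ 0.5357
After a trace-element assay='no-match': P(supplier A) = 0.75·0.5357 / (0.75·0.5357 + 0.35·0.4643) ≈ 0.7120
After a quality check='pass': P(supplier A) = 0.15·0.7120 / (0.15·0.7120 + 0.25·0.2880) ≈ 0.5973
After a quality check='pass': P(supplier A) = 0.15·0.5973 / (0.15·0.5973 + 0.25·0.4027) ≈ 0.4709
After a trace-element assay='no-match': P(supplier A) = 0.75·0.4709 / (0.75·0.4709 + 0.35·0.5291) ≈ 0.6560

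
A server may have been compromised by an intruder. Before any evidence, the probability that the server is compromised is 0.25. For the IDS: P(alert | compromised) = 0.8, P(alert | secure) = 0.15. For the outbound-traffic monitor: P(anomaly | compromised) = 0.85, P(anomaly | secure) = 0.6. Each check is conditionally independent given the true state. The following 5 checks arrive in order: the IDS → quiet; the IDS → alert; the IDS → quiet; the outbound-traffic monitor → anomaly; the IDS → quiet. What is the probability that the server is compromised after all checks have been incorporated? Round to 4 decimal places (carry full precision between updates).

After the IDS='quiet': P(compromised) = 0.2·0.2500 / (0.2·0.2500 + 0.85·0.7500) ≈ 0.0727
After the IDS='alert': P(compromised) = 0.8·0.0727 / (0.8·0.0727 + 0.15·0.9273) ≈ 0.2949
After the IDS='quiet': P(compromised) = 0.2·0.2949 / (0.2·0.2949 + 0.85·0.7051) ≈ 0.0896
After the outbound-traffic monitor='anomaly': P(compromised) = 0.85·0.0896 / (0.85·0.0896 + 0.6·0.9104) ≈ 0.1224
After the IDS='quiet': P(compromised) = 0.2·0.1224 / (0.2·0.1224 + 0.85·0.8776) ≈ 0.0318

0.0318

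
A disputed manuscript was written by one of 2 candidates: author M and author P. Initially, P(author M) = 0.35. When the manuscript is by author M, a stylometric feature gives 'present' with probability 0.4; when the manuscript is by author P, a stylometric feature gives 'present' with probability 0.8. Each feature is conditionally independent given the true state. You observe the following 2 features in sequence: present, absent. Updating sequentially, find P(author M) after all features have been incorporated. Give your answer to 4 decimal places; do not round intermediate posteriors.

After 'present': P(author M) = 0.4·0.3500 / (0.4·0.3500 + 0.8·0.6500) ≈ 0.2121
After 'absent': P(author M) = 0.6·0.2121 / (0.6·0.2121 + 0.2·0.7879) ≈ 0.4468

0.4468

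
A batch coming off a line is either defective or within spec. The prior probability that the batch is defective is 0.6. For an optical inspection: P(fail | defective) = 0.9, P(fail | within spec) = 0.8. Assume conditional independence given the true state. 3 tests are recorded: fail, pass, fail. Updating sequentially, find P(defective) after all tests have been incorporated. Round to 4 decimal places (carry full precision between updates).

After 'fail': P(defective) = 0.9·0.6000 / (0.9·0.6000 + 0.8·0.4000) ≈ 0.6279
After 'pass': P(defective) = 0.1·0.6279 / (0.1·0.6279 + 0.2·0.3721) ≈ 0.4576
After 'fail': P(defective) = 0.9·0.4576 / (0.9·0.4576 + 0.8·0.5424) ≈ 0.4870

0.4870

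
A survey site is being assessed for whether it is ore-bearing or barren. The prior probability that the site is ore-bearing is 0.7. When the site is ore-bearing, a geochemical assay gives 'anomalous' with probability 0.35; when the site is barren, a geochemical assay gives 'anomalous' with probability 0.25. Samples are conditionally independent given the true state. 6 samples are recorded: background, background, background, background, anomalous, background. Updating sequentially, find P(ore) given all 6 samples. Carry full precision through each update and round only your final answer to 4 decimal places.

0.6150

After 'background': P(ore) = 0.65·0.7000 / (0.65·0.7000 + 0.75·0.3000) ≈ 0.6691
After 'background': P(ore) = 0.65·0.6691 / (0.65·0.6691 + 0.75·0.3309) ≈ 0.6367
After 'background': P(ore) = 0.65·0.6367 / (0.65·0.6367 + 0.75·0.3633) ≈ 0.6030
After 'background': P(ore) = 0.65·0.6030 / (0.65·0.6030 + 0.75·0.3970) ≈ 0.5683
After 'anomalous': P(ore) = 0.35·0.5683 / (0.35·0.5683 + 0.25·0.4317) ≈ 0.6483
After 'background': P(ore) = 0.65·0.6483 / (0.65·0.6483 + 0.75·0.3517) ≈ 0.6150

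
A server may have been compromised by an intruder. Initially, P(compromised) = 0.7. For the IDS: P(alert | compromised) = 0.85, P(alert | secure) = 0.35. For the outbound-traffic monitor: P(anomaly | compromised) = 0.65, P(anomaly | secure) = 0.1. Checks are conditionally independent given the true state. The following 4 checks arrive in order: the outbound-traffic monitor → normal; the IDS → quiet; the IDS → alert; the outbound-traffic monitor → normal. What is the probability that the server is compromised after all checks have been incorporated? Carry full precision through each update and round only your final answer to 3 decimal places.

0.165

After the outbound-traffic monitor='normal': P(compromised) = 0.35·0.7000 / (0.35·0.7000 + 0.9·0.3000) ≈ 0.4757
After the IDS='quiet': P(compromised) = 0.15·0.4757 / (0.15·0.4757 + 0.65·0.5243) ≈ 0.1731
After the IDS='alert': P(compromised) = 0.85·0.1731 / (0.85·0.1731 + 0.35·0.8269) ≈ 0.3371
After the outbound-traffic monitor='normal': P(compromised) = 0.35·0.3371 / (0.35·0.3371 + 0.9·0.6629) ≈ 0.1651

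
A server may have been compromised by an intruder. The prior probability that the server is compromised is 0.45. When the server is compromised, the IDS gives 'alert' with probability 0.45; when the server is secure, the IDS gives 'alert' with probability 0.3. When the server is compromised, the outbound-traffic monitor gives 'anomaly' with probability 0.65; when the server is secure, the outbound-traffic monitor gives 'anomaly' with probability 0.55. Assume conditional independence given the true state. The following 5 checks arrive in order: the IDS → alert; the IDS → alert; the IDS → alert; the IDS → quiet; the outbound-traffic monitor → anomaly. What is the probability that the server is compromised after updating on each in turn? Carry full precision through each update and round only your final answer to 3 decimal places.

After the IDS='alert': P(compromised) = 0.45·0.4500 / (0.45·0.4500 + 0.3·0.5500) ≈ 0.5510
After the IDS='alert': P(compromised) = 0.45·0.5510 / (0.45·0.5510 + 0.3·0.4490) ≈ 0.6480
After the IDS='alert': P(compromised) = 0.45·0.6480 / (0.45·0.6480 + 0.3·0.3520) ≈ 0.7341
After the IDS='quiet': P(compromised) = 0.55·0.7341 / (0.55·0.7341 + 0.7·0.2659) ≈ 0.6845
After the outbound-traffic monitor='anomaly': P(compromised) = 0.65·0.6845 / (0.65·0.6845 + 0.55·0.3155) ≈ 0.7194

0.719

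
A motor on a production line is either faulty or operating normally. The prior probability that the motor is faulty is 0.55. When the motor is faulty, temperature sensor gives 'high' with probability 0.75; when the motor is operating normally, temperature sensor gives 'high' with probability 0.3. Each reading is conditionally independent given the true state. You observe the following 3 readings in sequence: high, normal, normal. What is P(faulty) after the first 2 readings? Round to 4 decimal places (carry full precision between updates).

0.5218

Apply Bayes' rule sequentially, carrying P(faulty) forward.
After 'high': P(faulty) = 0.75·0.5500 / (0.75·0.5500 + 0.3·0.4500) ≈ 0.7534
After 'normal': P(faulty) = 0.25·0.7534 / (0.25·0.7534 + 0.7·0.2466) ≈ 0.5218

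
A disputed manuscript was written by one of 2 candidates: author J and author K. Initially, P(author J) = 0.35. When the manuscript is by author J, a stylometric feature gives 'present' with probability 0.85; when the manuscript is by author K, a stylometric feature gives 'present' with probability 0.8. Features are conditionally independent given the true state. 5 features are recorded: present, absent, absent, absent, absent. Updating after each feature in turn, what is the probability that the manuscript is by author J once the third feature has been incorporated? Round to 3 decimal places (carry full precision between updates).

0.243

After 'present': P(author J) = 0.85·0.3500 / (0.85·0.3500 + 0.8·0.6500) ≈ 0.3639
After 'absent': P(author J) = 0.15·0.3639 / (0.15·0.3639 + 0.2·0.6361) ≈ 0.3003
After 'absent': P(author J) = 0.15·0.3003 / (0.15·0.3003 + 0.2·0.6997) ≈ 0.2435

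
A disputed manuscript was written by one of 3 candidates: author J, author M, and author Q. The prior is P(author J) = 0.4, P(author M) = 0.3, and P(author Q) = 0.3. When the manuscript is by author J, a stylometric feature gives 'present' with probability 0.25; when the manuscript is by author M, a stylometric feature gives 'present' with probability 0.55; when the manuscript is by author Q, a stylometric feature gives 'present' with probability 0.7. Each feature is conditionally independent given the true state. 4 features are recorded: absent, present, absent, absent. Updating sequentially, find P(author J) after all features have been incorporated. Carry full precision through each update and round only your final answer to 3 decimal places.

After 'absent': normaliser = 0.75·0.4000 + 0.45·0.3000 + 0.3·0.3000; P(author J) ≈ 0.5714, P(author M) ≈ 0.2571, P(author Q) ≈ 0.1714
After 'present': normaliser = 0.25·0.5714 + 0.55·0.2571 + 0.7·0.1714; P(author J) ≈ 0.3534, P(author M) ≈ 0.3498, P(author Q) ≈ 0.2968
After 'absent': normaliser = 0.75·0.3534 + 0.45·0.3498 + 0.3·0.2968; P(author J) ≈ 0.5181, P(author M) ≈ 0.3078, P(author Q) ≈ 0.1741
After 'absent': normaliser = 0.75·0.5181 + 0.45·0.3078 + 0.3·0.1741; P(author J) ≈ 0.6708, P(author M) ≈ 0.2391, P(author Q) ≈ 0.0902

0.671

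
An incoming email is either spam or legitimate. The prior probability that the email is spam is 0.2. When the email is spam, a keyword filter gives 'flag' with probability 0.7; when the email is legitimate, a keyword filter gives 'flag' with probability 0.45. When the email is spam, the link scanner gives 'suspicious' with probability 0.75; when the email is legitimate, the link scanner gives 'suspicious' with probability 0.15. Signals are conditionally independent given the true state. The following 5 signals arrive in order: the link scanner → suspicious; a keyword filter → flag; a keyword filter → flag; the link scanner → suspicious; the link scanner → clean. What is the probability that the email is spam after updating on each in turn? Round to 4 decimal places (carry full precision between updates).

0.8164

After the link scanner='suspicious': P(spam) = 0.75·0.2000 / (0.75·0.2000 + 0.15·0.8000) ≈ 0.5556
After a keyword filter='flag': P(spam) = 0.7·0.5556 / (0.7·0.5556 + 0.45·0.4444) ≈ 0.6604
After a keyword filter='flag': P(spam) = 0.7·0.6604 / (0.7·0.6604 + 0.45·0.3396) ≈ 0.7515
After the link scanner='suspicious': P(spam) = 0.75·0.7515 / (0.75·0.7515 + 0.15·0.2485) ≈ 0.9380
After the link scanner='clean': P(spam) = 0.25·0.9380 / (0.25·0.9380 + 0.85·0.0620) ≈ 0.8164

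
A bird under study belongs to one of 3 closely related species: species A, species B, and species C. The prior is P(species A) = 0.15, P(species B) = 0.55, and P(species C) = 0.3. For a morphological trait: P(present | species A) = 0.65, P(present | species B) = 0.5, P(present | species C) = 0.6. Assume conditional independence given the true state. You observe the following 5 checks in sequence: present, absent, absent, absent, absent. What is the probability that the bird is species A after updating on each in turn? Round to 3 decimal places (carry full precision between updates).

Each posterior becomes the prior for the next update.
After 'present': normaliser = 0.65·0.1500 + 0.5·0.5500 + 0.6·0.3000; P(species A) ≈ 0.1765, P(species B) ≈ 0.4977, P(species C) ≈ 0.3258
After 'absent': normaliser = 0.35·0.1765 + 0.5·0.4977 + 0.4·0.3258; P(species A) ≈ 0.1401, P(species B) ≈ 0.5644, P(species C) ≈ 0.2955
After 'absent': normaliser = 0.35·0.1401 + 0.5·0.5644 + 0.4·0.2955; P(species A) ≈ 0.1091, P(species B) ≈ 0.6279, P(species C) ≈ 0.2630
After 'absent': normaliser = 0.35·0.1091 + 0.5·0.6279 + 0.4·0.2630; P(species A) ≈ 0.0835, P(species B) ≈ 0.6865, P(species C) ≈ 0.2301
After 'absent': normaliser = 0.35·0.0835 + 0.5·0.6865 + 0.4·0.2301; P(species A) ≈ 0.0629, P(species B) ≈ 0.7390, P(species C) ≈ 0.1981

0.063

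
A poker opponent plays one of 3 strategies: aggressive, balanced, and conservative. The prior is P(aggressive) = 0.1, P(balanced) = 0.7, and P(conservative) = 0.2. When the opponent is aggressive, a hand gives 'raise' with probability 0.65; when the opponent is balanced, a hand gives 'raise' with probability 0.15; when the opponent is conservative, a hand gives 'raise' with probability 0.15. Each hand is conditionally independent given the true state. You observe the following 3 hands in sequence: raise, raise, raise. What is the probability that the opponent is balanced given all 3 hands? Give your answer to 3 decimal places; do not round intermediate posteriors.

0.077

After 'raise': normaliser = 0.65·0.1000 + 0.15·0.7000 + 0.15·0.2000; P(aggressive) ≈ 0.3250, P(balanced) ≈ 0.5250, P(conservative) ≈ 0.1500
After 'raise': normaliser = 0.65·0.3250 + 0.15·0.5250 + 0.15·0.1500; P(aggressive) ≈ 0.6760, P(balanced) ≈ 0.2520, P(conservative) ≈ 0.0720
After 'raise': normaliser = 0.65·0.6760 + 0.15·0.2520 + 0.15·0.0720; P(aggressive) ≈ 0.9004, P(balanced) ≈ 0.0775, P(conservative) ≈ 0.0221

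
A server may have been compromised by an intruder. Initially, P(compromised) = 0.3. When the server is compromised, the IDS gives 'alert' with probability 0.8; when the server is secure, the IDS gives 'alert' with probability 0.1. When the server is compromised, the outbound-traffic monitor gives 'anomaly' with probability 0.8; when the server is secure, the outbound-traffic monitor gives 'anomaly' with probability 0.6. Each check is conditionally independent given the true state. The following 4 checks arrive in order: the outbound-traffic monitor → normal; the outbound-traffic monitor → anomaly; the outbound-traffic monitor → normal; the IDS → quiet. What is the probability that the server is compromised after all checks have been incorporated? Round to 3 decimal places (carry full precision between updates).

0.031

After the outbound-traffic monitor='normal': P(compromised) = 0.2·0.3000 / (0.2·0.3000 + 0.4·0.7000) ≈ 0.1765
After the outbound-traffic monitor='anomaly': P(compromised) = 0.8·0.1765 / (0.8·0.1765 + 0.6·0.8235) ≈ 0.2222
After the outbound-traffic monitor='normal': P(compromised) = 0.2·0.2222 / (0.2·0.2222 + 0.4·0.7778) ≈ 0.1250
After the IDS='quiet': P(compromised) = 0.2·0.1250 / (0.2·0.1250 + 0.9·0.8750) ≈ 0.0308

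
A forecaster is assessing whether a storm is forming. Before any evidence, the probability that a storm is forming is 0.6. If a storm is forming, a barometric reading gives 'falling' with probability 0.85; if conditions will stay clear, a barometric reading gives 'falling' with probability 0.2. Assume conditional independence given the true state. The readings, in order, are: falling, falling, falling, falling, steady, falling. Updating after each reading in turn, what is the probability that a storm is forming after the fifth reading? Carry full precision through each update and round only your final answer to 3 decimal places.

After 'falling': P(storm) = 0.85·0.6000 / (0.85·0.6000 + 0.2·0.4000) ≈ 0.8644
After 'falling': P(storm) = 0.85·0.8644 / (0.85·0.8644 + 0.2·0.1356) ≈ 0.9644
After 'falling': P(storm) = 0.85·0.9644 / (0.85·0.9644 + 0.2·0.0356) ≈ 0.9914
After 'falling': P(storm) = 0.85·0.9914 / (0.85·0.9914 + 0.2·0.0086) ≈ 0.9980
After 'steady': P(storm) = 0.15·0.9980 / (0.15·0.9980 + 0.8·0.0020) ≈ 0.9892

0.989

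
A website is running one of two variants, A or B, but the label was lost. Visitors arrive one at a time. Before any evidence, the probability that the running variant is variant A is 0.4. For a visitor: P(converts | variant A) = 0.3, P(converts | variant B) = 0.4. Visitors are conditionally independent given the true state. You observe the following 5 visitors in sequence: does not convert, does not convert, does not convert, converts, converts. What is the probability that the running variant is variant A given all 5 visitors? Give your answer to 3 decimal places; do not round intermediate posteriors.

Each posterior becomes the prior for the next update.
After 'does not convert': P(A) = 0.7·0.4000 / (0.7·0.4000 + 0.6·0.6000) ≈ 0.4375
After 'does not convert': P(A) = 0.7·0.4375 / (0.7·0.4375 + 0.6·0.5625) ≈ 0.4757
After 'does not convert': P(A) = 0.7·0.4757 / (0.7·0.4757 + 0.6·0.5243) ≈ 0.5142
After 'converts': P(A) = 0.3·0.5142 / (0.3·0.5142 + 0.4·0.4858) ≈ 0.4426
After 'converts': P(A) = 0.3·0.4426 / (0.3·0.4426 + 0.4·0.5574) ≈ 0.3732

0.373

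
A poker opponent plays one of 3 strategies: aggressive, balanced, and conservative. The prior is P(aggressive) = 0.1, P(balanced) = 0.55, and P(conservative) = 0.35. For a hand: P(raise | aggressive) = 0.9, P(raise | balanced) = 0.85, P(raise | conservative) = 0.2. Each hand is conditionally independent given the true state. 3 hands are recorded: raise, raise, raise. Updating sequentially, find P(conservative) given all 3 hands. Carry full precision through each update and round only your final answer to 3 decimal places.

0.007

After 'raise': normaliser = 0.9·0.1000 + 0.85·0.5500 + 0.2·0.3500; P(aggressive) ≈ 0.1434, P(balanced) ≈ 0.7450, P(conservative) ≈ 0.1116
After 'raise': normaliser = 0.9·0.1434 + 0.85·0.7450 + 0.2·0.1116; P(aggressive) ≈ 0.1645, P(balanced) ≈ 0.8071, P(conservative) ≈ 0.0284
After 'raise': normaliser = 0.9·0.1645 + 0.85·0.8071 + 0.2·0.0284; P(aggressive) ≈ 0.1763, P(balanced) ≈ 0.8169, P(conservative) ≈ 0.0068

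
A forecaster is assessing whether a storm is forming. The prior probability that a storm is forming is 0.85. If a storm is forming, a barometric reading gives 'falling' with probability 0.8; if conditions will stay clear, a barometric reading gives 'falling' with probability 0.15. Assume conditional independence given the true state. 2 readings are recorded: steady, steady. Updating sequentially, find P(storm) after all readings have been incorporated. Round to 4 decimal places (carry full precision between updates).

After 'steady': P(storm) = 0.2·0.8500 / (0.2·0.8500 + 0.85·0.1500) ≈ 0.5714
After 'steady': P(storm) = 0.2·0.5714 / (0.2·0.5714 + 0.85·0.4286) ≈ 0.2388

0.2388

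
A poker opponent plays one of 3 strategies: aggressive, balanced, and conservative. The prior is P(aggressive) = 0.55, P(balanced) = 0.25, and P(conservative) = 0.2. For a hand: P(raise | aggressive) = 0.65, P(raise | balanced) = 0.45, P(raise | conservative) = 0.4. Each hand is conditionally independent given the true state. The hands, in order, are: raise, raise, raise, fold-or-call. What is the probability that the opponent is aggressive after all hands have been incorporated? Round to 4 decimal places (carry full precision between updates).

0.7234

Apply Bayes' rule sequentially, carrying P(aggressive) forward.
After 'raise': normaliser = 0.65·0.5500 + 0.45·0.2500 + 0.4·0.2000; P(aggressive) ≈ 0.6500, P(balanced) ≈ 0.2045, P(conservative) ≈ 0.1455
After 'raise': normaliser = 0.65·0.6500 + 0.45·0.2045 + 0.4·0.1455; P(aggressive) ≈ 0.7377, P(balanced) ≈ 0.1607, P(conservative) ≈ 0.1016
After 'raise': normaliser = 0.65·0.7377 + 0.45·0.1607 + 0.4·0.1016; P(aggressive) ≈ 0.8093, P(balanced) ≈ 0.1221, P(conservative) ≈ 0.0686
After 'fold-or-call': normaliser = 0.35·0.8093 + 0.55·0.1221 + 0.6·0.0686; P(aggressive) ≈ 0.7234, P(balanced) ≈ 0.1715, P(conservative) ≈ 0.1051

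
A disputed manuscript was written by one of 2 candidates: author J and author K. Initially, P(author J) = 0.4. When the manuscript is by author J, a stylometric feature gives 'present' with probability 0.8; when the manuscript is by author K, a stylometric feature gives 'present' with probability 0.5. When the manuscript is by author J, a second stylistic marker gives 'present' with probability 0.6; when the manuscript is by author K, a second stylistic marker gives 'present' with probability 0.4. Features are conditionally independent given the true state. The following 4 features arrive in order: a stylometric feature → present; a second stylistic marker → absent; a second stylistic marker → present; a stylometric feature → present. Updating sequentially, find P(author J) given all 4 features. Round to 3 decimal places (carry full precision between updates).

After a stylometric feature='present': P(author J) = 0.8·0.4000 / (0.8·0.4000 + 0.5·0.6000) ≈ 0.5161
After a second stylistic marker='absent': P(author J) = 0.4·0.5161 / (0.4·0.5161 + 0.6·0.4839) ≈ 0.4156
After a second stylistic marker='present': P(author J) = 0.6·0.4156 / (0.6·0.4156 + 0.4·0.5844) ≈ 0.5161
After a stylometric feature='present': P(author J) = 0.8·0.5161 / (0.8·0.5161 + 0.5·0.4839) ≈ 0.6305

0.631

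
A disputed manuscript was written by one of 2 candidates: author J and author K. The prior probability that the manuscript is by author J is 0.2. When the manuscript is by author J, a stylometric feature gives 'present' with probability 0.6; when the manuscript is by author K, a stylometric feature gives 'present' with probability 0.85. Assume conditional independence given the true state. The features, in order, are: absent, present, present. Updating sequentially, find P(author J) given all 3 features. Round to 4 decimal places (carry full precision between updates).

After 'absent': P(author J) = 0.4·0.2000 / (0.4·0.2000 + 0.15·0.8000) ≈ 0.4000
After 'present': P(author J) = 0.6·0.4000 / (0.6·0.4000 + 0.85·0.6000) ≈ 0.3200
After 'present': P(author J) = 0.6·0.3200 / (0.6·0.3200 + 0.85·0.6800) ≈ 0.2494

0.2494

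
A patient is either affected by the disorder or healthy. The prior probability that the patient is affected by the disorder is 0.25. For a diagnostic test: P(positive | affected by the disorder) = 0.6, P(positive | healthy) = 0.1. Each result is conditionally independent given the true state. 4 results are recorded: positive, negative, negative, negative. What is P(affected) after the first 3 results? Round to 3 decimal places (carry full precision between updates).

0.283

Each posterior becomes the prior for the next update.
After 'positive': P(affected) = 0.6·0.2500 / (0.6·0.2500 + 0.1·0.7500) ≈ 0.6667
After 'negative': P(affected) = 0.4·0.6667 / (0.4·0.6667 + 0.9·0.3333) ≈ 0.4706
After 'negative': P(affected) = 0.4·0.4706 / (0.4·0.4706 + 0.9·0.5294) ≈ 0.2832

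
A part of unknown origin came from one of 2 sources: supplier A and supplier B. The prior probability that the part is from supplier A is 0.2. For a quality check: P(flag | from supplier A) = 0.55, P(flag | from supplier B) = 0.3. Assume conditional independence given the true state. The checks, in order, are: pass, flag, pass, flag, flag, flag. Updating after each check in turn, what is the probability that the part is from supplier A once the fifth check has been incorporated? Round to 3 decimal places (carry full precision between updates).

After 'pass': P(supplier A) = 0.45·0.2000 / (0.45·0.2000 + 0.7·0.8000) ≈ 0.1385
After 'flag': P(supplier A) = 0.55·0.1385 / (0.55·0.1385 + 0.3·0.8615) ≈ 0.2276
After 'pass': P(supplier A) = 0.45·0.2276 / (0.45·0.2276 + 0.7·0.7724) ≈ 0.1592
After 'flag': P(supplier A) = 0.55·0.1592 / (0.55·0.1592 + 0.3·0.8408) ≈ 0.2578
After 'flag': P(supplier A) = 0.55·0.2578 / (0.55·0.2578 + 0.3·0.7422) ≈ 0.3890

0.389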